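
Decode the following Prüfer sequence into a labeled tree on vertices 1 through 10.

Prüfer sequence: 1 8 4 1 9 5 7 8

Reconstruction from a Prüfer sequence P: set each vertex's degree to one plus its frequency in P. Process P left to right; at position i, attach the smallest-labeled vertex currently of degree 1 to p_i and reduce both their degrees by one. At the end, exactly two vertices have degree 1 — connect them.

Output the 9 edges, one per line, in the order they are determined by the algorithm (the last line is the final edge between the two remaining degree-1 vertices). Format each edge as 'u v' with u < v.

Answer: 1 2
3 8
4 6
1 4
1 9
5 9
5 7
7 8
8 10

Derivation:
Initial degrees: {1:3, 2:1, 3:1, 4:2, 5:2, 6:1, 7:2, 8:3, 9:2, 10:1}
Step 1: smallest deg-1 vertex = 2, p_1 = 1. Add edge {1,2}. Now deg[2]=0, deg[1]=2.
Step 2: smallest deg-1 vertex = 3, p_2 = 8. Add edge {3,8}. Now deg[3]=0, deg[8]=2.
Step 3: smallest deg-1 vertex = 6, p_3 = 4. Add edge {4,6}. Now deg[6]=0, deg[4]=1.
Step 4: smallest deg-1 vertex = 4, p_4 = 1. Add edge {1,4}. Now deg[4]=0, deg[1]=1.
Step 5: smallest deg-1 vertex = 1, p_5 = 9. Add edge {1,9}. Now deg[1]=0, deg[9]=1.
Step 6: smallest deg-1 vertex = 9, p_6 = 5. Add edge {5,9}. Now deg[9]=0, deg[5]=1.
Step 7: smallest deg-1 vertex = 5, p_7 = 7. Add edge {5,7}. Now deg[5]=0, deg[7]=1.
Step 8: smallest deg-1 vertex = 7, p_8 = 8. Add edge {7,8}. Now deg[7]=0, deg[8]=1.
Final: two remaining deg-1 vertices are 8, 10. Add edge {8,10}.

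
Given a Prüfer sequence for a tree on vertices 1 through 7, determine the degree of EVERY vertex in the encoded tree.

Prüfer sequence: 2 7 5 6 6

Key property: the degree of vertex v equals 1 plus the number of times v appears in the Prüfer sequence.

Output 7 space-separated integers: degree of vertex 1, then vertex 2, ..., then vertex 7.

Answer: 1 2 1 1 2 3 2

Derivation:
p_1 = 2: count[2] becomes 1
p_2 = 7: count[7] becomes 1
p_3 = 5: count[5] becomes 1
p_4 = 6: count[6] becomes 1
p_5 = 6: count[6] becomes 2
Degrees (1 + count): deg[1]=1+0=1, deg[2]=1+1=2, deg[3]=1+0=1, deg[4]=1+0=1, deg[5]=1+1=2, deg[6]=1+2=3, deg[7]=1+1=2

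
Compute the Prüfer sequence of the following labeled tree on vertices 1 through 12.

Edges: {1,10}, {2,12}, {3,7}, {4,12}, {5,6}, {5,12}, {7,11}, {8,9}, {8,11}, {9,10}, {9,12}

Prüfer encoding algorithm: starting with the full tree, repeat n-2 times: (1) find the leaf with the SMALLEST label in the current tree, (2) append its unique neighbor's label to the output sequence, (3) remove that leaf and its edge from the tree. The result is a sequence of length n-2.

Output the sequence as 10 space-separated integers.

Step 1: leaves = {1,2,3,4,6}. Remove smallest leaf 1, emit neighbor 10.
Step 2: leaves = {2,3,4,6,10}. Remove smallest leaf 2, emit neighbor 12.
Step 3: leaves = {3,4,6,10}. Remove smallest leaf 3, emit neighbor 7.
Step 4: leaves = {4,6,7,10}. Remove smallest leaf 4, emit neighbor 12.
Step 5: leaves = {6,7,10}. Remove smallest leaf 6, emit neighbor 5.
Step 6: leaves = {5,7,10}. Remove smallest leaf 5, emit neighbor 12.
Step 7: leaves = {7,10,12}. Remove smallest leaf 7, emit neighbor 11.
Step 8: leaves = {10,11,12}. Remove smallest leaf 10, emit neighbor 9.
Step 9: leaves = {11,12}. Remove smallest leaf 11, emit neighbor 8.
Step 10: leaves = {8,12}. Remove smallest leaf 8, emit neighbor 9.
Done: 2 vertices remain (9, 12). Sequence = [10 12 7 12 5 12 11 9 8 9]

Answer: 10 12 7 12 5 12 11 9 8 9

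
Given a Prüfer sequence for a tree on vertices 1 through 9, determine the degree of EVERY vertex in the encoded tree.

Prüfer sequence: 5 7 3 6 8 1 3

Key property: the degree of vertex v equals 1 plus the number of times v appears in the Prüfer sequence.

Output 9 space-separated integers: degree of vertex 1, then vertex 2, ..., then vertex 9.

Answer: 2 1 3 1 2 2 2 2 1

Derivation:
p_1 = 5: count[5] becomes 1
p_2 = 7: count[7] becomes 1
p_3 = 3: count[3] becomes 1
p_4 = 6: count[6] becomes 1
p_5 = 8: count[8] becomes 1
p_6 = 1: count[1] becomes 1
p_7 = 3: count[3] becomes 2
Degrees (1 + count): deg[1]=1+1=2, deg[2]=1+0=1, deg[3]=1+2=3, deg[4]=1+0=1, deg[5]=1+1=2, deg[6]=1+1=2, deg[7]=1+1=2, deg[8]=1+1=2, deg[9]=1+0=1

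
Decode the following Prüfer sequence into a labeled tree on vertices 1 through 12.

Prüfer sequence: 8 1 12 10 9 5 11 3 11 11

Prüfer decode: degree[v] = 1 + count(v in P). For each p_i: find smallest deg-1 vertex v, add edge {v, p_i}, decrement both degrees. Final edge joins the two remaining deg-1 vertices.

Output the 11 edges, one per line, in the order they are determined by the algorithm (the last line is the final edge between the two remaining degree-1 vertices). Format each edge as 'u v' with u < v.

Initial degrees: {1:2, 2:1, 3:2, 4:1, 5:2, 6:1, 7:1, 8:2, 9:2, 10:2, 11:4, 12:2}
Step 1: smallest deg-1 vertex = 2, p_1 = 8. Add edge {2,8}. Now deg[2]=0, deg[8]=1.
Step 2: smallest deg-1 vertex = 4, p_2 = 1. Add edge {1,4}. Now deg[4]=0, deg[1]=1.
Step 3: smallest deg-1 vertex = 1, p_3 = 12. Add edge {1,12}. Now deg[1]=0, deg[12]=1.
Step 4: smallest deg-1 vertex = 6, p_4 = 10. Add edge {6,10}. Now deg[6]=0, deg[10]=1.
Step 5: smallest deg-1 vertex = 7, p_5 = 9. Add edge {7,9}. Now deg[7]=0, deg[9]=1.
Step 6: smallest deg-1 vertex = 8, p_6 = 5. Add edge {5,8}. Now deg[8]=0, deg[5]=1.
Step 7: smallest deg-1 vertex = 5, p_7 = 11. Add edge {5,11}. Now deg[5]=0, deg[11]=3.
Step 8: smallest deg-1 vertex = 9, p_8 = 3. Add edge {3,9}. Now deg[9]=0, deg[3]=1.
Step 9: smallest deg-1 vertex = 3, p_9 = 11. Add edge {3,11}. Now deg[3]=0, deg[11]=2.
Step 10: smallest deg-1 vertex = 10, p_10 = 11. Add edge {10,11}. Now deg[10]=0, deg[11]=1.
Final: two remaining deg-1 vertices are 11, 12. Add edge {11,12}.

Answer: 2 8
1 4
1 12
6 10
7 9
5 8
5 11
3 9
3 11
10 11
11 12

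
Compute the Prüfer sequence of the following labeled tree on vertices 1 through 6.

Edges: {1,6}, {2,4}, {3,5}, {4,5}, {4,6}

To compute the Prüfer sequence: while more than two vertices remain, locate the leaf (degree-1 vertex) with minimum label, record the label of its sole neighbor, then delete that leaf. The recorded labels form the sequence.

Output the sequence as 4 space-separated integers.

Answer: 6 4 5 4

Derivation:
Step 1: leaves = {1,2,3}. Remove smallest leaf 1, emit neighbor 6.
Step 2: leaves = {2,3,6}. Remove smallest leaf 2, emit neighbor 4.
Step 3: leaves = {3,6}. Remove smallest leaf 3, emit neighbor 5.
Step 4: leaves = {5,6}. Remove smallest leaf 5, emit neighbor 4.
Done: 2 vertices remain (4, 6). Sequence = [6 4 5 4]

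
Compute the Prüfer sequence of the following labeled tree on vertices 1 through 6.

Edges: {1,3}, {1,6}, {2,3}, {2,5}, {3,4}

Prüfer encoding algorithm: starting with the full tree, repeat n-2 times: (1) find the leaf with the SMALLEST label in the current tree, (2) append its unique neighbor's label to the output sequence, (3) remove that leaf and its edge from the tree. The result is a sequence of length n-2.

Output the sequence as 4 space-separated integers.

Step 1: leaves = {4,5,6}. Remove smallest leaf 4, emit neighbor 3.
Step 2: leaves = {5,6}. Remove smallest leaf 5, emit neighbor 2.
Step 3: leaves = {2,6}. Remove smallest leaf 2, emit neighbor 3.
Step 4: leaves = {3,6}. Remove smallest leaf 3, emit neighbor 1.
Done: 2 vertices remain (1, 6). Sequence = [3 2 3 1]

Answer: 3 2 3 1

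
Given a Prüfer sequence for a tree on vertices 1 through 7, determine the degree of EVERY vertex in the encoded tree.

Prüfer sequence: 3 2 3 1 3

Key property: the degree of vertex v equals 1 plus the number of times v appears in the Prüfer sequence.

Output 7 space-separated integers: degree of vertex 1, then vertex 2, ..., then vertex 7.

Answer: 2 2 4 1 1 1 1

Derivation:
p_1 = 3: count[3] becomes 1
p_2 = 2: count[2] becomes 1
p_3 = 3: count[3] becomes 2
p_4 = 1: count[1] becomes 1
p_5 = 3: count[3] becomes 3
Degrees (1 + count): deg[1]=1+1=2, deg[2]=1+1=2, deg[3]=1+3=4, deg[4]=1+0=1, deg[5]=1+0=1, deg[6]=1+0=1, deg[7]=1+0=1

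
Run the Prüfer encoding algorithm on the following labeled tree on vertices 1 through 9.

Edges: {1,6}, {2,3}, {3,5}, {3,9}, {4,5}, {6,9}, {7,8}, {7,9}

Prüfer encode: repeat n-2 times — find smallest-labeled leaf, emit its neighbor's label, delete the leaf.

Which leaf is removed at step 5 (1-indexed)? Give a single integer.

Step 1: current leaves = {1,2,4,8}. Remove leaf 1 (neighbor: 6).
Step 2: current leaves = {2,4,6,8}. Remove leaf 2 (neighbor: 3).
Step 3: current leaves = {4,6,8}. Remove leaf 4 (neighbor: 5).
Step 4: current leaves = {5,6,8}. Remove leaf 5 (neighbor: 3).
Step 5: current leaves = {3,6,8}. Remove leaf 3 (neighbor: 9).

Answer: 3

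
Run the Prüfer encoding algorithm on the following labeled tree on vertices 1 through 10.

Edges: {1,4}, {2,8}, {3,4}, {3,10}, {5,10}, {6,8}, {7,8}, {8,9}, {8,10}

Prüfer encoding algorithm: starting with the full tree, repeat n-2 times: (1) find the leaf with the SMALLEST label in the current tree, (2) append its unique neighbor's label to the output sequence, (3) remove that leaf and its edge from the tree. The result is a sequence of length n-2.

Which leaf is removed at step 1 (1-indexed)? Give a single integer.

Step 1: current leaves = {1,2,5,6,7,9}. Remove leaf 1 (neighbor: 4).

Answer: 1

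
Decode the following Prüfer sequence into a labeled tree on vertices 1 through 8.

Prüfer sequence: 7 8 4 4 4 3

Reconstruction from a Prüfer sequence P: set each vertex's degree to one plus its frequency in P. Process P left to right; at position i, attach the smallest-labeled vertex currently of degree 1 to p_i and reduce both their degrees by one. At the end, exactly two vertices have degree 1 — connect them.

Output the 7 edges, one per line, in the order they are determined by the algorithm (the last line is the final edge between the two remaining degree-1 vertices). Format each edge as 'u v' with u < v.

Answer: 1 7
2 8
4 5
4 6
4 7
3 4
3 8

Derivation:
Initial degrees: {1:1, 2:1, 3:2, 4:4, 5:1, 6:1, 7:2, 8:2}
Step 1: smallest deg-1 vertex = 1, p_1 = 7. Add edge {1,7}. Now deg[1]=0, deg[7]=1.
Step 2: smallest deg-1 vertex = 2, p_2 = 8. Add edge {2,8}. Now deg[2]=0, deg[8]=1.
Step 3: smallest deg-1 vertex = 5, p_3 = 4. Add edge {4,5}. Now deg[5]=0, deg[4]=3.
Step 4: smallest deg-1 vertex = 6, p_4 = 4. Add edge {4,6}. Now deg[6]=0, deg[4]=2.
Step 5: smallest deg-1 vertex = 7, p_5 = 4. Add edge {4,7}. Now deg[7]=0, deg[4]=1.
Step 6: smallest deg-1 vertex = 4, p_6 = 3. Add edge {3,4}. Now deg[4]=0, deg[3]=1.
Final: two remaining deg-1 vertices are 3, 8. Add edge {3,8}.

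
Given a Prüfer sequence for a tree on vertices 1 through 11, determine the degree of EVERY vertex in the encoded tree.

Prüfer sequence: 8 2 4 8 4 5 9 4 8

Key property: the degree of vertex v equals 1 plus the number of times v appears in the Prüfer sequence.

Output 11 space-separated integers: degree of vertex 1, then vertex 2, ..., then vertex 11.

p_1 = 8: count[8] becomes 1
p_2 = 2: count[2] becomes 1
p_3 = 4: count[4] becomes 1
p_4 = 8: count[8] becomes 2
p_5 = 4: count[4] becomes 2
p_6 = 5: count[5] becomes 1
p_7 = 9: count[9] becomes 1
p_8 = 4: count[4] becomes 3
p_9 = 8: count[8] becomes 3
Degrees (1 + count): deg[1]=1+0=1, deg[2]=1+1=2, deg[3]=1+0=1, deg[4]=1+3=4, deg[5]=1+1=2, deg[6]=1+0=1, deg[7]=1+0=1, deg[8]=1+3=4, deg[9]=1+1=2, deg[10]=1+0=1, deg[11]=1+0=1

Answer: 1 2 1 4 2 1 1 4 2 1 1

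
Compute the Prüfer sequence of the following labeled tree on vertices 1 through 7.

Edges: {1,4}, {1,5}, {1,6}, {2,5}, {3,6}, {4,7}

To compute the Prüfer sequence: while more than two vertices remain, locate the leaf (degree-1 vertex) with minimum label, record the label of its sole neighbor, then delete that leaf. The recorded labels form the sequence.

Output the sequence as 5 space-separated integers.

Step 1: leaves = {2,3,7}. Remove smallest leaf 2, emit neighbor 5.
Step 2: leaves = {3,5,7}. Remove smallest leaf 3, emit neighbor 6.
Step 3: leaves = {5,6,7}. Remove smallest leaf 5, emit neighbor 1.
Step 4: leaves = {6,7}. Remove smallest leaf 6, emit neighbor 1.
Step 5: leaves = {1,7}. Remove smallest leaf 1, emit neighbor 4.
Done: 2 vertices remain (4, 7). Sequence = [5 6 1 1 4]

Answer: 5 6 1 1 4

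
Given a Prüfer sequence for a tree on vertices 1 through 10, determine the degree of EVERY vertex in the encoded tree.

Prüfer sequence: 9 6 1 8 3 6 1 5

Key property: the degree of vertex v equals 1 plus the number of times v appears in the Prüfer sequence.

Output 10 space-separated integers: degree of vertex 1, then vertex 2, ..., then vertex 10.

p_1 = 9: count[9] becomes 1
p_2 = 6: count[6] becomes 1
p_3 = 1: count[1] becomes 1
p_4 = 8: count[8] becomes 1
p_5 = 3: count[3] becomes 1
p_6 = 6: count[6] becomes 2
p_7 = 1: count[1] becomes 2
p_8 = 5: count[5] becomes 1
Degrees (1 + count): deg[1]=1+2=3, deg[2]=1+0=1, deg[3]=1+1=2, deg[4]=1+0=1, deg[5]=1+1=2, deg[6]=1+2=3, deg[7]=1+0=1, deg[8]=1+1=2, deg[9]=1+1=2, deg[10]=1+0=1

Answer: 3 1 2 1 2 3 1 2 2 1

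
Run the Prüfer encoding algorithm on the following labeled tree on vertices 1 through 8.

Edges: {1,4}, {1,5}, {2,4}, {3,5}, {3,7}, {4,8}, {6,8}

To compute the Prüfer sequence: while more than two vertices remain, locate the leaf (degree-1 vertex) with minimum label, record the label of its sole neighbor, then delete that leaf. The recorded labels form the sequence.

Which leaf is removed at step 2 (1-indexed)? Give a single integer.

Answer: 6

Derivation:
Step 1: current leaves = {2,6,7}. Remove leaf 2 (neighbor: 4).
Step 2: current leaves = {6,7}. Remove leaf 6 (neighbor: 8).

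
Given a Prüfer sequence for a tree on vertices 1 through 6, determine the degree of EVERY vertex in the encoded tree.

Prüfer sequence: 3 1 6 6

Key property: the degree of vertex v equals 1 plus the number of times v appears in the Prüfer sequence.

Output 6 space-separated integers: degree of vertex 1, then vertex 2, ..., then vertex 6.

Answer: 2 1 2 1 1 3

Derivation:
p_1 = 3: count[3] becomes 1
p_2 = 1: count[1] becomes 1
p_3 = 6: count[6] becomes 1
p_4 = 6: count[6] becomes 2
Degrees (1 + count): deg[1]=1+1=2, deg[2]=1+0=1, deg[3]=1+1=2, deg[4]=1+0=1, deg[5]=1+0=1, deg[6]=1+2=3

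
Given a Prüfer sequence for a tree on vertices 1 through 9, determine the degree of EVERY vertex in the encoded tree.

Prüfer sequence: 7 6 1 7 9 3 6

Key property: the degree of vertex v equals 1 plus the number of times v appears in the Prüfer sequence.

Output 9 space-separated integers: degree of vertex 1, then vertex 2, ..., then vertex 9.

p_1 = 7: count[7] becomes 1
p_2 = 6: count[6] becomes 1
p_3 = 1: count[1] becomes 1
p_4 = 7: count[7] becomes 2
p_5 = 9: count[9] becomes 1
p_6 = 3: count[3] becomes 1
p_7 = 6: count[6] becomes 2
Degrees (1 + count): deg[1]=1+1=2, deg[2]=1+0=1, deg[3]=1+1=2, deg[4]=1+0=1, deg[5]=1+0=1, deg[6]=1+2=3, deg[7]=1+2=3, deg[8]=1+0=1, deg[9]=1+1=2

Answer: 2 1 2 1 1 3 3 1 2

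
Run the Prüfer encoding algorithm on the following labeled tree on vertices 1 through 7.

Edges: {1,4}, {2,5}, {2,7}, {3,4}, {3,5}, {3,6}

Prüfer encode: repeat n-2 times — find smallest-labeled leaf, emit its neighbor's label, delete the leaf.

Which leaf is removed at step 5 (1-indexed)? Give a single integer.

Answer: 5

Derivation:
Step 1: current leaves = {1,6,7}. Remove leaf 1 (neighbor: 4).
Step 2: current leaves = {4,6,7}. Remove leaf 4 (neighbor: 3).
Step 3: current leaves = {6,7}. Remove leaf 6 (neighbor: 3).
Step 4: current leaves = {3,7}. Remove leaf 3 (neighbor: 5).
Step 5: current leaves = {5,7}. Remove leaf 5 (neighbor: 2).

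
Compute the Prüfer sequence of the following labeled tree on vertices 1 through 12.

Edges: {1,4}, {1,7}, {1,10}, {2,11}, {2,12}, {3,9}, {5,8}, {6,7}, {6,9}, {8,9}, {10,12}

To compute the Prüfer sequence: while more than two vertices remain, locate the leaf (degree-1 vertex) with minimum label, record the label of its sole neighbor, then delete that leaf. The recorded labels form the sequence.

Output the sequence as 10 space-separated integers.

Answer: 9 1 8 9 6 7 1 10 12 2

Derivation:
Step 1: leaves = {3,4,5,11}. Remove smallest leaf 3, emit neighbor 9.
Step 2: leaves = {4,5,11}. Remove smallest leaf 4, emit neighbor 1.
Step 3: leaves = {5,11}. Remove smallest leaf 5, emit neighbor 8.
Step 4: leaves = {8,11}. Remove smallest leaf 8, emit neighbor 9.
Step 5: leaves = {9,11}. Remove smallest leaf 9, emit neighbor 6.
Step 6: leaves = {6,11}. Remove smallest leaf 6, emit neighbor 7.
Step 7: leaves = {7,11}. Remove smallest leaf 7, emit neighbor 1.
Step 8: leaves = {1,11}. Remove smallest leaf 1, emit neighbor 10.
Step 9: leaves = {10,11}. Remove smallest leaf 10, emit neighbor 12.
Step 10: leaves = {11,12}. Remove smallest leaf 11, emit neighbor 2.
Done: 2 vertices remain (2, 12). Sequence = [9 1 8 9 6 7 1 10 12 2]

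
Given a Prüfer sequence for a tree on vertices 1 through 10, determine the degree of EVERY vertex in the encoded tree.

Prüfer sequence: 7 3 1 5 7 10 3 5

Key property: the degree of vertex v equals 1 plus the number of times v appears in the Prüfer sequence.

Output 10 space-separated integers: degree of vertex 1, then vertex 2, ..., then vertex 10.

Answer: 2 1 3 1 3 1 3 1 1 2

Derivation:
p_1 = 7: count[7] becomes 1
p_2 = 3: count[3] becomes 1
p_3 = 1: count[1] becomes 1
p_4 = 5: count[5] becomes 1
p_5 = 7: count[7] becomes 2
p_6 = 10: count[10] becomes 1
p_7 = 3: count[3] becomes 2
p_8 = 5: count[5] becomes 2
Degrees (1 + count): deg[1]=1+1=2, deg[2]=1+0=1, deg[3]=1+2=3, deg[4]=1+0=1, deg[5]=1+2=3, deg[6]=1+0=1, deg[7]=1+2=3, deg[8]=1+0=1, deg[9]=1+0=1, deg[10]=1+1=2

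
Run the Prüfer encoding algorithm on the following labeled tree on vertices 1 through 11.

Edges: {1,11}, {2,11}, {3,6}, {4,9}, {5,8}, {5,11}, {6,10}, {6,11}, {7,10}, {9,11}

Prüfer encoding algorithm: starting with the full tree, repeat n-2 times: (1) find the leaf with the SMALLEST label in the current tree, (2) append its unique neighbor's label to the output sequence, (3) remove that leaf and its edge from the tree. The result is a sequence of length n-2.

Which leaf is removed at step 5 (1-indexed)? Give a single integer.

Step 1: current leaves = {1,2,3,4,7,8}. Remove leaf 1 (neighbor: 11).
Step 2: current leaves = {2,3,4,7,8}. Remove leaf 2 (neighbor: 11).
Step 3: current leaves = {3,4,7,8}. Remove leaf 3 (neighbor: 6).
Step 4: current leaves = {4,7,8}. Remove leaf 4 (neighbor: 9).
Step 5: current leaves = {7,8,9}. Remove leaf 7 (neighbor: 10).

Answer: 7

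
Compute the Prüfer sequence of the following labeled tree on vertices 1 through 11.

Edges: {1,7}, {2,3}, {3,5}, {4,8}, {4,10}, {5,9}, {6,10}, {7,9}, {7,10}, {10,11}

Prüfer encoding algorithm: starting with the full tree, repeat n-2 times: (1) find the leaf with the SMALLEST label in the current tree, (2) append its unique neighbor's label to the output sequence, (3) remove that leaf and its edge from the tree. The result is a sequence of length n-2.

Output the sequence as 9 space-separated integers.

Answer: 7 3 5 9 10 4 10 7 10

Derivation:
Step 1: leaves = {1,2,6,8,11}. Remove smallest leaf 1, emit neighbor 7.
Step 2: leaves = {2,6,8,11}. Remove smallest leaf 2, emit neighbor 3.
Step 3: leaves = {3,6,8,11}. Remove smallest leaf 3, emit neighbor 5.
Step 4: leaves = {5,6,8,11}. Remove smallest leaf 5, emit neighbor 9.
Step 5: leaves = {6,8,9,11}. Remove smallest leaf 6, emit neighbor 10.
Step 6: leaves = {8,9,11}. Remove smallest leaf 8, emit neighbor 4.
Step 7: leaves = {4,9,11}. Remove smallest leaf 4, emit neighbor 10.
Step 8: leaves = {9,11}. Remove smallest leaf 9, emit neighbor 7.
Step 9: leaves = {7,11}. Remove smallest leaf 7, emit neighbor 10.
Done: 2 vertices remain (10, 11). Sequence = [7 3 5 9 10 4 10 7 10]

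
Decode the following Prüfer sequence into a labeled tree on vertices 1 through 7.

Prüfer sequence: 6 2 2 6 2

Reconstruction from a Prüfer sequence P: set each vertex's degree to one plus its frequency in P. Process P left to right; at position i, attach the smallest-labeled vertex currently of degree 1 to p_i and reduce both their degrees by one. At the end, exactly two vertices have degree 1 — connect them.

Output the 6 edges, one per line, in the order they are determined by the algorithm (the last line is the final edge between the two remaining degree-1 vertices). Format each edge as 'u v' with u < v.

Answer: 1 6
2 3
2 4
5 6
2 6
2 7

Derivation:
Initial degrees: {1:1, 2:4, 3:1, 4:1, 5:1, 6:3, 7:1}
Step 1: smallest deg-1 vertex = 1, p_1 = 6. Add edge {1,6}. Now deg[1]=0, deg[6]=2.
Step 2: smallest deg-1 vertex = 3, p_2 = 2. Add edge {2,3}. Now deg[3]=0, deg[2]=3.
Step 3: smallest deg-1 vertex = 4, p_3 = 2. Add edge {2,4}. Now deg[4]=0, deg[2]=2.
Step 4: smallest deg-1 vertex = 5, p_4 = 6. Add edge {5,6}. Now deg[5]=0, deg[6]=1.
Step 5: smallest deg-1 vertex = 6, p_5 = 2. Add edge {2,6}. Now deg[6]=0, deg[2]=1.
Final: two remaining deg-1 vertices are 2, 7. Add edge {2,7}.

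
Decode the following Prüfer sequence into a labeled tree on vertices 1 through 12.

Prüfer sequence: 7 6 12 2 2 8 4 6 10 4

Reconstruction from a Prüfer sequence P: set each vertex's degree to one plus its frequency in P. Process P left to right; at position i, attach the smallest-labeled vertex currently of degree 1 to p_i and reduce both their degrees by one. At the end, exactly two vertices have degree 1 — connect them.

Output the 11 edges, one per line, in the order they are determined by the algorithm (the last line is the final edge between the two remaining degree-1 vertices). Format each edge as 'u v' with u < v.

Answer: 1 7
3 6
5 12
2 7
2 9
2 8
4 8
6 11
6 10
4 10
4 12

Derivation:
Initial degrees: {1:1, 2:3, 3:1, 4:3, 5:1, 6:3, 7:2, 8:2, 9:1, 10:2, 11:1, 12:2}
Step 1: smallest deg-1 vertex = 1, p_1 = 7. Add edge {1,7}. Now deg[1]=0, deg[7]=1.
Step 2: smallest deg-1 vertex = 3, p_2 = 6. Add edge {3,6}. Now deg[3]=0, deg[6]=2.
Step 3: smallest deg-1 vertex = 5, p_3 = 12. Add edge {5,12}. Now deg[5]=0, deg[12]=1.
Step 4: smallest deg-1 vertex = 7, p_4 = 2. Add edge {2,7}. Now deg[7]=0, deg[2]=2.
Step 5: smallest deg-1 vertex = 9, p_5 = 2. Add edge {2,9}. Now deg[9]=0, deg[2]=1.
Step 6: smallest deg-1 vertex = 2, p_6 = 8. Add edge {2,8}. Now deg[2]=0, deg[8]=1.
Step 7: smallest deg-1 vertex = 8, p_7 = 4. Add edge {4,8}. Now deg[8]=0, deg[4]=2.
Step 8: smallest deg-1 vertex = 11, p_8 = 6. Add edge {6,11}. Now deg[11]=0, deg[6]=1.
Step 9: smallest deg-1 vertex = 6, p_9 = 10. Add edge {6,10}. Now deg[6]=0, deg[10]=1.
Step 10: smallest deg-1 vertex = 10, p_10 = 4. Add edge {4,10}. Now deg[10]=0, deg[4]=1.
Final: two remaining deg-1 vertices are 4, 12. Add edge {4,12}.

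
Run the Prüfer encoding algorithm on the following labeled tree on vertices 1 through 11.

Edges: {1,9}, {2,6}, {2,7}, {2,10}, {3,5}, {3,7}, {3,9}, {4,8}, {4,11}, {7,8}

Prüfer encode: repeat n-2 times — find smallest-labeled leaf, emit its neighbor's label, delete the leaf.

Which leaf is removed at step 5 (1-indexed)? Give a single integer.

Answer: 3

Derivation:
Step 1: current leaves = {1,5,6,10,11}. Remove leaf 1 (neighbor: 9).
Step 2: current leaves = {5,6,9,10,11}. Remove leaf 5 (neighbor: 3).
Step 3: current leaves = {6,9,10,11}. Remove leaf 6 (neighbor: 2).
Step 4: current leaves = {9,10,11}. Remove leaf 9 (neighbor: 3).
Step 5: current leaves = {3,10,11}. Remove leaf 3 (neighbor: 7).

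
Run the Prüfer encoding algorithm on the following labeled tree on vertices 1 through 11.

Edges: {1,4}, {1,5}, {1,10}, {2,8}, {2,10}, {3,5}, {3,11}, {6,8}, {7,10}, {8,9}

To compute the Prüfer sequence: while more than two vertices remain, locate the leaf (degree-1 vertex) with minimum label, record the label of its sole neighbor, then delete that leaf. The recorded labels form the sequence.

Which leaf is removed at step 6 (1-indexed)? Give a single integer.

Answer: 2

Derivation:
Step 1: current leaves = {4,6,7,9,11}. Remove leaf 4 (neighbor: 1).
Step 2: current leaves = {6,7,9,11}. Remove leaf 6 (neighbor: 8).
Step 3: current leaves = {7,9,11}. Remove leaf 7 (neighbor: 10).
Step 4: current leaves = {9,11}. Remove leaf 9 (neighbor: 8).
Step 5: current leaves = {8,11}. Remove leaf 8 (neighbor: 2).
Step 6: current leaves = {2,11}. Remove leaf 2 (neighbor: 10).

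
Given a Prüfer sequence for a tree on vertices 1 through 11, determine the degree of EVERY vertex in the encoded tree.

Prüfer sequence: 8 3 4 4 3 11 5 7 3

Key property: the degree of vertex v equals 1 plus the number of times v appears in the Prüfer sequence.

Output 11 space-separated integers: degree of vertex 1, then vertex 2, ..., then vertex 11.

Answer: 1 1 4 3 2 1 2 2 1 1 2

Derivation:
p_1 = 8: count[8] becomes 1
p_2 = 3: count[3] becomes 1
p_3 = 4: count[4] becomes 1
p_4 = 4: count[4] becomes 2
p_5 = 3: count[3] becomes 2
p_6 = 11: count[11] becomes 1
p_7 = 5: count[5] becomes 1
p_8 = 7: count[7] becomes 1
p_9 = 3: count[3] becomes 3
Degrees (1 + count): deg[1]=1+0=1, deg[2]=1+0=1, deg[3]=1+3=4, deg[4]=1+2=3, deg[5]=1+1=2, deg[6]=1+0=1, deg[7]=1+1=2, deg[8]=1+1=2, deg[9]=1+0=1, deg[10]=1+0=1, deg[11]=1+1=2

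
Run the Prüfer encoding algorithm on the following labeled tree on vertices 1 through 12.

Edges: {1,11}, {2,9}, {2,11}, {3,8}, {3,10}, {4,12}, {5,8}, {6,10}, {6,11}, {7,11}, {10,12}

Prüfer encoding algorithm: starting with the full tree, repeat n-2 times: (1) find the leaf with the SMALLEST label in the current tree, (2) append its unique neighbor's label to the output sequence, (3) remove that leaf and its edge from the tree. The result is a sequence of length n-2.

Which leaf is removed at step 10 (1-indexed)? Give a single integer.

Step 1: current leaves = {1,4,5,7,9}. Remove leaf 1 (neighbor: 11).
Step 2: current leaves = {4,5,7,9}. Remove leaf 4 (neighbor: 12).
Step 3: current leaves = {5,7,9,12}. Remove leaf 5 (neighbor: 8).
Step 4: current leaves = {7,8,9,12}. Remove leaf 7 (neighbor: 11).
Step 5: current leaves = {8,9,12}. Remove leaf 8 (neighbor: 3).
Step 6: current leaves = {3,9,12}. Remove leaf 3 (neighbor: 10).
Step 7: current leaves = {9,12}. Remove leaf 9 (neighbor: 2).
Step 8: current leaves = {2,12}. Remove leaf 2 (neighbor: 11).
Step 9: current leaves = {11,12}. Remove leaf 11 (neighbor: 6).
Step 10: current leaves = {6,12}. Remove leaf 6 (neighbor: 10).

Answer: 6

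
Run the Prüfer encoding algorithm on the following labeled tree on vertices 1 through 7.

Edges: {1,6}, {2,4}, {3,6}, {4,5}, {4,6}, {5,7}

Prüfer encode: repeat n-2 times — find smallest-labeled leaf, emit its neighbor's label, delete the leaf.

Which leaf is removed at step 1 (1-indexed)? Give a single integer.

Step 1: current leaves = {1,2,3,7}. Remove leaf 1 (neighbor: 6).

Answer: 1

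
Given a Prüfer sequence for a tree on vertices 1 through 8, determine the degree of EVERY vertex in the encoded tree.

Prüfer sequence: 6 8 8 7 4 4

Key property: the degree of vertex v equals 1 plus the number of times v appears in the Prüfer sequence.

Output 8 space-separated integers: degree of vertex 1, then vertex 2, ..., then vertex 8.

p_1 = 6: count[6] becomes 1
p_2 = 8: count[8] becomes 1
p_3 = 8: count[8] becomes 2
p_4 = 7: count[7] becomes 1
p_5 = 4: count[4] becomes 1
p_6 = 4: count[4] becomes 2
Degrees (1 + count): deg[1]=1+0=1, deg[2]=1+0=1, deg[3]=1+0=1, deg[4]=1+2=3, deg[5]=1+0=1, deg[6]=1+1=2, deg[7]=1+1=2, deg[8]=1+2=3

Answer: 1 1 1 3 1 2 2 3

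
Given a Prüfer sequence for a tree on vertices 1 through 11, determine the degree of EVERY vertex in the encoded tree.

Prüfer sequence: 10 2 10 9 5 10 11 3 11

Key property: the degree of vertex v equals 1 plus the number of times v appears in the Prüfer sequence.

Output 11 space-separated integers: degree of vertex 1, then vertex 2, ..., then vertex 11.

p_1 = 10: count[10] becomes 1
p_2 = 2: count[2] becomes 1
p_3 = 10: count[10] becomes 2
p_4 = 9: count[9] becomes 1
p_5 = 5: count[5] becomes 1
p_6 = 10: count[10] becomes 3
p_7 = 11: count[11] becomes 1
p_8 = 3: count[3] becomes 1
p_9 = 11: count[11] becomes 2
Degrees (1 + count): deg[1]=1+0=1, deg[2]=1+1=2, deg[3]=1+1=2, deg[4]=1+0=1, deg[5]=1+1=2, deg[6]=1+0=1, deg[7]=1+0=1, deg[8]=1+0=1, deg[9]=1+1=2, deg[10]=1+3=4, deg[11]=1+2=3

Answer: 1 2 2 1 2 1 1 1 2 4 3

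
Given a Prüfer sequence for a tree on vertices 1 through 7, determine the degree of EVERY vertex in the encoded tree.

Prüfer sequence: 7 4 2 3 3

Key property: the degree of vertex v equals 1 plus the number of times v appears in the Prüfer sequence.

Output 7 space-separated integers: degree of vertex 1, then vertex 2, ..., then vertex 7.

Answer: 1 2 3 2 1 1 2

Derivation:
p_1 = 7: count[7] becomes 1
p_2 = 4: count[4] becomes 1
p_3 = 2: count[2] becomes 1
p_4 = 3: count[3] becomes 1
p_5 = 3: count[3] becomes 2
Degrees (1 + count): deg[1]=1+0=1, deg[2]=1+1=2, deg[3]=1+2=3, deg[4]=1+1=2, deg[5]=1+0=1, deg[6]=1+0=1, deg[7]=1+1=2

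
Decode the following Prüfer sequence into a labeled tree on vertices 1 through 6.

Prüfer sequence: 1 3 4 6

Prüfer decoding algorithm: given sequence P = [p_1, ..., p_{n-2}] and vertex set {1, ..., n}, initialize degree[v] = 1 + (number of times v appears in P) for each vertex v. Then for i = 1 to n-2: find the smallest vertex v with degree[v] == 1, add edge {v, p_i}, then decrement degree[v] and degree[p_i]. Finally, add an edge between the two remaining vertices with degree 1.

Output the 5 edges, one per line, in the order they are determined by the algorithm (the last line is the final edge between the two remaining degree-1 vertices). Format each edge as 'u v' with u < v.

Initial degrees: {1:2, 2:1, 3:2, 4:2, 5:1, 6:2}
Step 1: smallest deg-1 vertex = 2, p_1 = 1. Add edge {1,2}. Now deg[2]=0, deg[1]=1.
Step 2: smallest deg-1 vertex = 1, p_2 = 3. Add edge {1,3}. Now deg[1]=0, deg[3]=1.
Step 3: smallest deg-1 vertex = 3, p_3 = 4. Add edge {3,4}. Now deg[3]=0, deg[4]=1.
Step 4: smallest deg-1 vertex = 4, p_4 = 6. Add edge {4,6}. Now deg[4]=0, deg[6]=1.
Final: two remaining deg-1 vertices are 5, 6. Add edge {5,6}.

Answer: 1 2
1 3
3 4
4 6
5 6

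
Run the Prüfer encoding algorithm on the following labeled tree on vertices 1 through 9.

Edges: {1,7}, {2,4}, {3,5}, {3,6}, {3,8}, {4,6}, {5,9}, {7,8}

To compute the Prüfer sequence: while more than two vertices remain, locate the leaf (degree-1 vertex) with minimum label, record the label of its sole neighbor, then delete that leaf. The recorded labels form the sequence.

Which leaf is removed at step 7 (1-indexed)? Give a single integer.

Answer: 3

Derivation:
Step 1: current leaves = {1,2,9}. Remove leaf 1 (neighbor: 7).
Step 2: current leaves = {2,7,9}. Remove leaf 2 (neighbor: 4).
Step 3: current leaves = {4,7,9}. Remove leaf 4 (neighbor: 6).
Step 4: current leaves = {6,7,9}. Remove leaf 6 (neighbor: 3).
Step 5: current leaves = {7,9}. Remove leaf 7 (neighbor: 8).
Step 6: current leaves = {8,9}. Remove leaf 8 (neighbor: 3).
Step 7: current leaves = {3,9}. Remove leaf 3 (neighbor: 5).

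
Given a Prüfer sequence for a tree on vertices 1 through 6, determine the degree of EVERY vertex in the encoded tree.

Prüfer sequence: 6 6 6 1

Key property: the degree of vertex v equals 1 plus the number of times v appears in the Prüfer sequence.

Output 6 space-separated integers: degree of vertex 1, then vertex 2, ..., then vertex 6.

Answer: 2 1 1 1 1 4

Derivation:
p_1 = 6: count[6] becomes 1
p_2 = 6: count[6] becomes 2
p_3 = 6: count[6] becomes 3
p_4 = 1: count[1] becomes 1
Degrees (1 + count): deg[1]=1+1=2, deg[2]=1+0=1, deg[3]=1+0=1, deg[4]=1+0=1, deg[5]=1+0=1, deg[6]=1+3=4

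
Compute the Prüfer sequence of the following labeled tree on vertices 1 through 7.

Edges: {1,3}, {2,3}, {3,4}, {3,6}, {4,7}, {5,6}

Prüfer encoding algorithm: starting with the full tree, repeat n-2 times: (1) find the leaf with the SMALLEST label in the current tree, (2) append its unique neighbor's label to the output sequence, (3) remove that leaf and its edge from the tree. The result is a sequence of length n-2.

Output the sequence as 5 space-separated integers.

Step 1: leaves = {1,2,5,7}. Remove smallest leaf 1, emit neighbor 3.
Step 2: leaves = {2,5,7}. Remove smallest leaf 2, emit neighbor 3.
Step 3: leaves = {5,7}. Remove smallest leaf 5, emit neighbor 6.
Step 4: leaves = {6,7}. Remove smallest leaf 6, emit neighbor 3.
Step 5: leaves = {3,7}. Remove smallest leaf 3, emit neighbor 4.
Done: 2 vertices remain (4, 7). Sequence = [3 3 6 3 4]

Answer: 3 3 6 3 4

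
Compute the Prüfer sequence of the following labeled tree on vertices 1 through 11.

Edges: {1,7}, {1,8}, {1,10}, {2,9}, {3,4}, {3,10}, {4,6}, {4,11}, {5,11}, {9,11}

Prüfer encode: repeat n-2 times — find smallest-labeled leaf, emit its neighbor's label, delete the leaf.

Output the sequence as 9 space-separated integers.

Step 1: leaves = {2,5,6,7,8}. Remove smallest leaf 2, emit neighbor 9.
Step 2: leaves = {5,6,7,8,9}. Remove smallest leaf 5, emit neighbor 11.
Step 3: leaves = {6,7,8,9}. Remove smallest leaf 6, emit neighbor 4.
Step 4: leaves = {7,8,9}. Remove smallest leaf 7, emit neighbor 1.
Step 5: leaves = {8,9}. Remove smallest leaf 8, emit neighbor 1.
Step 6: leaves = {1,9}. Remove smallest leaf 1, emit neighbor 10.
Step 7: leaves = {9,10}. Remove smallest leaf 9, emit neighbor 11.
Step 8: leaves = {10,11}. Remove smallest leaf 10, emit neighbor 3.
Step 9: leaves = {3,11}. Remove smallest leaf 3, emit neighbor 4.
Done: 2 vertices remain (4, 11). Sequence = [9 11 4 1 1 10 11 3 4]

Answer: 9 11 4 1 1 10 11 3 4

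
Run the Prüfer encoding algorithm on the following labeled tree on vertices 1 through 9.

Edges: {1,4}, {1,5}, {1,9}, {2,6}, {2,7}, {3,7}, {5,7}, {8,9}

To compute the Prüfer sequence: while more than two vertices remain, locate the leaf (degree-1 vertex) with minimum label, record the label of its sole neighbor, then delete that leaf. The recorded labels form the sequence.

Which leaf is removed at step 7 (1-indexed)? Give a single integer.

Answer: 1

Derivation:
Step 1: current leaves = {3,4,6,8}. Remove leaf 3 (neighbor: 7).
Step 2: current leaves = {4,6,8}. Remove leaf 4 (neighbor: 1).
Step 3: current leaves = {6,8}. Remove leaf 6 (neighbor: 2).
Step 4: current leaves = {2,8}. Remove leaf 2 (neighbor: 7).
Step 5: current leaves = {7,8}. Remove leaf 7 (neighbor: 5).
Step 6: current leaves = {5,8}. Remove leaf 5 (neighbor: 1).
Step 7: current leaves = {1,8}. Remove leaf 1 (neighbor: 9).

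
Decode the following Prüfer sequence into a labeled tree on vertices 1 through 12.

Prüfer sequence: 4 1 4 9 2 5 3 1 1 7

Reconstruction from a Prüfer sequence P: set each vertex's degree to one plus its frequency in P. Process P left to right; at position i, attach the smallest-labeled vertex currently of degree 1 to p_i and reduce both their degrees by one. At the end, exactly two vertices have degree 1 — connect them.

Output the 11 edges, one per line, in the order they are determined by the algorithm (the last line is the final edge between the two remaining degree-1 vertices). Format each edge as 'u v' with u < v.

Answer: 4 6
1 8
4 10
4 9
2 9
2 5
3 5
1 3
1 11
1 7
7 12

Derivation:
Initial degrees: {1:4, 2:2, 3:2, 4:3, 5:2, 6:1, 7:2, 8:1, 9:2, 10:1, 11:1, 12:1}
Step 1: smallest deg-1 vertex = 6, p_1 = 4. Add edge {4,6}. Now deg[6]=0, deg[4]=2.
Step 2: smallest deg-1 vertex = 8, p_2 = 1. Add edge {1,8}. Now deg[8]=0, deg[1]=3.
Step 3: smallest deg-1 vertex = 10, p_3 = 4. Add edge {4,10}. Now deg[10]=0, deg[4]=1.
Step 4: smallest deg-1 vertex = 4, p_4 = 9. Add edge {4,9}. Now deg[4]=0, deg[9]=1.
Step 5: smallest deg-1 vertex = 9, p_5 = 2. Add edge {2,9}. Now deg[9]=0, deg[2]=1.
Step 6: smallest deg-1 vertex = 2, p_6 = 5. Add edge {2,5}. Now deg[2]=0, deg[5]=1.
Step 7: smallest deg-1 vertex = 5, p_7 = 3. Add edge {3,5}. Now deg[5]=0, deg[3]=1.
Step 8: smallest deg-1 vertex = 3, p_8 = 1. Add edge {1,3}. Now deg[3]=0, deg[1]=2.
Step 9: smallest deg-1 vertex = 11, p_9 = 1. Add edge {1,11}. Now deg[11]=0, deg[1]=1.
Step 10: smallest deg-1 vertex = 1, p_10 = 7. Add edge {1,7}. Now deg[1]=0, deg[7]=1.
Final: two remaining deg-1 vertices are 7, 12. Add edge {7,12}.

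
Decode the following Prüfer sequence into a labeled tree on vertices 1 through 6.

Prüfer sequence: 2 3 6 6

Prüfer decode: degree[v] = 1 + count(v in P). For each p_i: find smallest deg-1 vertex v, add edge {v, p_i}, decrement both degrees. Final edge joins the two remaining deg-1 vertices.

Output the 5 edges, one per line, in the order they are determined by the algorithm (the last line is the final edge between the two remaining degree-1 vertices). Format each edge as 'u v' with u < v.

Initial degrees: {1:1, 2:2, 3:2, 4:1, 5:1, 6:3}
Step 1: smallest deg-1 vertex = 1, p_1 = 2. Add edge {1,2}. Now deg[1]=0, deg[2]=1.
Step 2: smallest deg-1 vertex = 2, p_2 = 3. Add edge {2,3}. Now deg[2]=0, deg[3]=1.
Step 3: smallest deg-1 vertex = 3, p_3 = 6. Add edge {3,6}. Now deg[3]=0, deg[6]=2.
Step 4: smallest deg-1 vertex = 4, p_4 = 6. Add edge {4,6}. Now deg[4]=0, deg[6]=1.
Final: two remaining deg-1 vertices are 5, 6. Add edge {5,6}.

Answer: 1 2
2 3
3 6
4 6
5 6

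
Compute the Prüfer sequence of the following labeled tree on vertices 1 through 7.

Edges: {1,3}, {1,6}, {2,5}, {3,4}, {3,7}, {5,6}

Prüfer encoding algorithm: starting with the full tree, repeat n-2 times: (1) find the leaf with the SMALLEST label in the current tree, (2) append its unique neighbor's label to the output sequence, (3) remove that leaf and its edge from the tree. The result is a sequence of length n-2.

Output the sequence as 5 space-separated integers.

Answer: 5 3 6 1 3

Derivation:
Step 1: leaves = {2,4,7}. Remove smallest leaf 2, emit neighbor 5.
Step 2: leaves = {4,5,7}. Remove smallest leaf 4, emit neighbor 3.
Step 3: leaves = {5,7}. Remove smallest leaf 5, emit neighbor 6.
Step 4: leaves = {6,7}. Remove smallest leaf 6, emit neighbor 1.
Step 5: leaves = {1,7}. Remove smallest leaf 1, emit neighbor 3.
Done: 2 vertices remain (3, 7). Sequence = [5 3 6 1 3]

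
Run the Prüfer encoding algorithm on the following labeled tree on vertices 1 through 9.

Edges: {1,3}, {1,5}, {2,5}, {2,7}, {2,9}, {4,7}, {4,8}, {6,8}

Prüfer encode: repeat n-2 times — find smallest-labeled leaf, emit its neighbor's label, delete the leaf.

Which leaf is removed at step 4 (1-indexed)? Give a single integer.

Step 1: current leaves = {3,6,9}. Remove leaf 3 (neighbor: 1).
Step 2: current leaves = {1,6,9}. Remove leaf 1 (neighbor: 5).
Step 3: current leaves = {5,6,9}. Remove leaf 5 (neighbor: 2).
Step 4: current leaves = {6,9}. Remove leaf 6 (neighbor: 8).

Answer: 6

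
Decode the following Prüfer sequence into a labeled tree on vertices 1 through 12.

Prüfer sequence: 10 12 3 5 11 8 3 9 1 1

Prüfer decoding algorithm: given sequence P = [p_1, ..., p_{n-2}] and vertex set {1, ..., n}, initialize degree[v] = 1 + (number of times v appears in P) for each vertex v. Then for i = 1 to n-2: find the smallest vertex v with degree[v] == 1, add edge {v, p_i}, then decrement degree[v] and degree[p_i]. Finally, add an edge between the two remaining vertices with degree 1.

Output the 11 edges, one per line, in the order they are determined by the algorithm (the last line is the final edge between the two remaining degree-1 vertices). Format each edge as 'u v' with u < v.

Answer: 2 10
4 12
3 6
5 7
5 11
8 10
3 8
3 9
1 9
1 11
1 12

Derivation:
Initial degrees: {1:3, 2:1, 3:3, 4:1, 5:2, 6:1, 7:1, 8:2, 9:2, 10:2, 11:2, 12:2}
Step 1: smallest deg-1 vertex = 2, p_1 = 10. Add edge {2,10}. Now deg[2]=0, deg[10]=1.
Step 2: smallest deg-1 vertex = 4, p_2 = 12. Add edge {4,12}. Now deg[4]=0, deg[12]=1.
Step 3: smallest deg-1 vertex = 6, p_3 = 3. Add edge {3,6}. Now deg[6]=0, deg[3]=2.
Step 4: smallest deg-1 vertex = 7, p_4 = 5. Add edge {5,7}. Now deg[7]=0, deg[5]=1.
Step 5: smallest deg-1 vertex = 5, p_5 = 11. Add edge {5,11}. Now deg[5]=0, deg[11]=1.
Step 6: smallest deg-1 vertex = 10, p_6 = 8. Add edge {8,10}. Now deg[10]=0, deg[8]=1.
Step 7: smallest deg-1 vertex = 8, p_7 = 3. Add edge {3,8}. Now deg[8]=0, deg[3]=1.
Step 8: smallest deg-1 vertex = 3, p_8 = 9. Add edge {3,9}. Now deg[3]=0, deg[9]=1.
Step 9: smallest deg-1 vertex = 9, p_9 = 1. Add edge {1,9}. Now deg[9]=0, deg[1]=2.
Step 10: smallest deg-1 vertex = 11, p_10 = 1. Add edge {1,11}. Now deg[11]=0, deg[1]=1.
Final: two remaining deg-1 vertices are 1, 12. Add edge {1,12}.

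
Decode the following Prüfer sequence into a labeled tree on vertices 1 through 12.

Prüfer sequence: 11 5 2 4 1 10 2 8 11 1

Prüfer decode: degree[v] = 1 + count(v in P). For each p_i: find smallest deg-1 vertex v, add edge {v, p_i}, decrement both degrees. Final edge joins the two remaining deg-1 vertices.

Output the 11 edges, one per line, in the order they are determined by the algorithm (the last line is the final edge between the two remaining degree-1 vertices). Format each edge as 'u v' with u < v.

Answer: 3 11
5 6
2 5
4 7
1 4
9 10
2 10
2 8
8 11
1 11
1 12

Derivation:
Initial degrees: {1:3, 2:3, 3:1, 4:2, 5:2, 6:1, 7:1, 8:2, 9:1, 10:2, 11:3, 12:1}
Step 1: smallest deg-1 vertex = 3, p_1 = 11. Add edge {3,11}. Now deg[3]=0, deg[11]=2.
Step 2: smallest deg-1 vertex = 6, p_2 = 5. Add edge {5,6}. Now deg[6]=0, deg[5]=1.
Step 3: smallest deg-1 vertex = 5, p_3 = 2. Add edge {2,5}. Now deg[5]=0, deg[2]=2.
Step 4: smallest deg-1 vertex = 7, p_4 = 4. Add edge {4,7}. Now deg[7]=0, deg[4]=1.
Step 5: smallest deg-1 vertex = 4, p_5 = 1. Add edge {1,4}. Now deg[4]=0, deg[1]=2.
Step 6: smallest deg-1 vertex = 9, p_6 = 10. Add edge {9,10}. Now deg[9]=0, deg[10]=1.
Step 7: smallest deg-1 vertex = 10, p_7 = 2. Add edge {2,10}. Now deg[10]=0, deg[2]=1.
Step 8: smallest deg-1 vertex = 2, p_8 = 8. Add edge {2,8}. Now deg[2]=0, deg[8]=1.
Step 9: smallest deg-1 vertex = 8, p_9 = 11. Add edge {8,11}. Now deg[8]=0, deg[11]=1.
Step 10: smallest deg-1 vertex = 11, p_10 = 1. Add edge {1,11}. Now deg[11]=0, deg[1]=1.
Final: two remaining deg-1 vertices are 1, 12. Add edge {1,12}.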